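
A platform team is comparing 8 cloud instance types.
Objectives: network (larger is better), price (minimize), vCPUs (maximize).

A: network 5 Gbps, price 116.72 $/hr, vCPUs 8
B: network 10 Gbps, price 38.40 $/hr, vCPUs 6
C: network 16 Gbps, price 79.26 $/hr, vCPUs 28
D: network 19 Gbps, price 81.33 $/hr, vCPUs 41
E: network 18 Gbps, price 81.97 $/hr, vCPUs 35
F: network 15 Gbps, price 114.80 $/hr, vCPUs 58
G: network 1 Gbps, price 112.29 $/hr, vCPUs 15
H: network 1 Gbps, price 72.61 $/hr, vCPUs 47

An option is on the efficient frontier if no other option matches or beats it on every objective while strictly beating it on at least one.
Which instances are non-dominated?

A: dominated by C (network 16≥5, price 79.26≤116.72, vCPUs 28≥8).
B: not dominated (best price).
C: not dominated.
D: not dominated (best network).
E: dominated by D (network 19≥18, price 81.33≤81.97, vCPUs 41≥35).
F: not dominated (best vCPUs).
G: dominated by C (network 16≥1, price 79.26≤112.29, vCPUs 28≥15).
H: not dominated.

B, C, D, F, H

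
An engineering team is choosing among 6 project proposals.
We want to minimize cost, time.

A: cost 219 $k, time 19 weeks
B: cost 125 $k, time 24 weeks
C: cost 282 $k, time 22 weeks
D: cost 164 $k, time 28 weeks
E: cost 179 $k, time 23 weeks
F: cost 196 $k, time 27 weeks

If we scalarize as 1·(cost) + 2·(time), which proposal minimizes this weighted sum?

A: 1·219 + 2·19 = 257
B: 1·125 + 2·24 = 173
C: 1·282 + 2·22 = 326
D: 1·164 + 2·28 = 220
E: 1·179 + 2·23 = 225
F: 1·196 + 2·27 = 250
Lowest: B at 173.

B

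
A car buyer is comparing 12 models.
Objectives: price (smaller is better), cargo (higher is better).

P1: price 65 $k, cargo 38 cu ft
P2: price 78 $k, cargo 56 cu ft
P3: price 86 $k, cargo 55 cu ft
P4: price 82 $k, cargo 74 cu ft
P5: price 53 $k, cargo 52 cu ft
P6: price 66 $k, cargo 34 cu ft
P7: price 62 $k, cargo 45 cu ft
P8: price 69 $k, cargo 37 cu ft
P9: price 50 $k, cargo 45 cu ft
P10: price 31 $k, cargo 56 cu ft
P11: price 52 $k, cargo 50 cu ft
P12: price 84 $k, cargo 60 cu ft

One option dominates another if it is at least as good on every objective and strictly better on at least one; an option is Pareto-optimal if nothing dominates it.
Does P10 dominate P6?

P10 vs P6: price 31≤66, cargo 56≥34 — P10 is at least as good on every objective with at least one strict improvement.

Yes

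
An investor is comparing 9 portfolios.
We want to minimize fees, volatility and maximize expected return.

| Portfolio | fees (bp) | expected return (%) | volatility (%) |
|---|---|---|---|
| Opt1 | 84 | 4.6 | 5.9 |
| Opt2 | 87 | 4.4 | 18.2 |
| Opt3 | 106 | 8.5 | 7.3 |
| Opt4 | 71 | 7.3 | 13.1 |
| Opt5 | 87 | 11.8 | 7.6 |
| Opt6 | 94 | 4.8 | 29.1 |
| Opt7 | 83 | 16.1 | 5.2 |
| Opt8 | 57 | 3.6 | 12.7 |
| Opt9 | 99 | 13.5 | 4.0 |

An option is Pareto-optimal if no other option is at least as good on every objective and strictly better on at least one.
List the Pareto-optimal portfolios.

Opt4, Opt7, Opt8, Opt9

Opt1: dominated by Opt7 (fees 83≤84, expected return 16.1≥4.6, volatility 5.2≤5.9).
Opt2: dominated by Opt1 (fees 84≤87, expected return 4.6≥4.4, volatility 5.9≤18.2).
Opt3: dominated by Opt7 (fees 83≤106, expected return 16.1≥8.5, volatility 5.2≤7.3).
Opt4: not dominated.
Opt5: dominated by Opt7 (fees 83≤87, expected return 16.1≥11.8, volatility 5.2≤7.6).
Opt6: dominated by Opt4 (fees 71≤94, expected return 7.3≥4.8, volatility 13.1≤29.1).
Opt7: not dominated (best expected return).
Opt8: not dominated (best fees).
Opt9: not dominated (best volatility).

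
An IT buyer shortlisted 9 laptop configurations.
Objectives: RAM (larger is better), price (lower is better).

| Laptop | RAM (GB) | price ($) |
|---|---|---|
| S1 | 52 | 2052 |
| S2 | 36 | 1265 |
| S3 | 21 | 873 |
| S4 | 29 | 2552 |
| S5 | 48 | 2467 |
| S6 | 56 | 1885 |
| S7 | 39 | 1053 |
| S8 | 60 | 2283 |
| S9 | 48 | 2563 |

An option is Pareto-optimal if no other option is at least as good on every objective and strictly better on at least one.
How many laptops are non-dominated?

S1: dominated by S6 (RAM 56≥52, price 1885≤2052).
S2: dominated by S7 (RAM 39≥36, price 1053≤1265).
S3: not dominated (best price).
S4: dominated by S1 (RAM 52≥29, price 2052≤2552).
S5: dominated by S1 (RAM 52≥48, price 2052≤2467).
S6: not dominated.
S7: not dominated.
S8: not dominated (best RAM).
S9: dominated by S1 (RAM 52≥48, price 2052≤2563).
Pareto-optimal: S3, S6, S7, S8 → 4.

4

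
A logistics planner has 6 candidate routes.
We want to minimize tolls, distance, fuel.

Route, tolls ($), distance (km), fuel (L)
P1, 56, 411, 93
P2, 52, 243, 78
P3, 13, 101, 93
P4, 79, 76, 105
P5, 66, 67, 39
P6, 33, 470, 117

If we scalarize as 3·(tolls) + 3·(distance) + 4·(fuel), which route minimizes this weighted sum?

P1: 3·56 + 3·411 + 4·93 = 1773
P2: 3·52 + 3·243 + 4·78 = 1197
P3: 3·13 + 3·101 + 4·93 = 714
P4: 3·79 + 3·76 + 4·105 = 885
P5: 3·66 + 3·67 + 4·39 = 555
P6: 3·33 + 3·470 + 4·117 = 1977
Lowest: P5 at 555.

P5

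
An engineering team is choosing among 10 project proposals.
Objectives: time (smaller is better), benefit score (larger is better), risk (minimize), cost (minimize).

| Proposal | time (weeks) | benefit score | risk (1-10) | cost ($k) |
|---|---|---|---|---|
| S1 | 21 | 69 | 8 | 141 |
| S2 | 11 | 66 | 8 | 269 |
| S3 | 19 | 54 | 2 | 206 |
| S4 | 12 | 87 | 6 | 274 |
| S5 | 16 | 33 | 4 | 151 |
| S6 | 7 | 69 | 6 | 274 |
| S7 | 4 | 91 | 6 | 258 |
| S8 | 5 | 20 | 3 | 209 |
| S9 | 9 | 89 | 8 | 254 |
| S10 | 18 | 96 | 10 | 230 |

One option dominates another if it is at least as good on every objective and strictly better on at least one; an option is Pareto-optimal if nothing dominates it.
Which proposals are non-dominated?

S1, S3, S5, S7, S8, S9, S10

S1: not dominated (best cost).
S2: dominated by S7 (time 4≤11, benefit score 91≥66, risk 6≤8, cost 258≤269).
S3: not dominated (best risk).
S4: dominated by S7 (time 4≤12, benefit score 91≥87, risk 6≤6, cost 258≤274).
S5: not dominated.
S6: dominated by S7 (time 4≤7, benefit score 91≥69, risk 6≤6, cost 258≤274).
S7: not dominated (best time).
S8: not dominated.
S9: not dominated.
S10: not dominated (best benefit score).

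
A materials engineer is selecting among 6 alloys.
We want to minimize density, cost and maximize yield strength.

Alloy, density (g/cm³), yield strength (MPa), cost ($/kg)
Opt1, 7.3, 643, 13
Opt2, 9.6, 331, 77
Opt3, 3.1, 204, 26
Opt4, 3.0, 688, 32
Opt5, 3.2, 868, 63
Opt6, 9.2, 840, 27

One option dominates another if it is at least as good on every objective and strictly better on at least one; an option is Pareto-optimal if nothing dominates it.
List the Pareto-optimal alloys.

Opt1, Opt3, Opt4, Opt5, Opt6

Opt1: not dominated (best cost).
Opt2: dominated by Opt1 (density 7.3≤9.6, yield strength 643≥331, cost 13≤77).
Opt3: not dominated.
Opt4: not dominated (best density).
Opt5: not dominated (best yield strength).
Opt6: not dominated.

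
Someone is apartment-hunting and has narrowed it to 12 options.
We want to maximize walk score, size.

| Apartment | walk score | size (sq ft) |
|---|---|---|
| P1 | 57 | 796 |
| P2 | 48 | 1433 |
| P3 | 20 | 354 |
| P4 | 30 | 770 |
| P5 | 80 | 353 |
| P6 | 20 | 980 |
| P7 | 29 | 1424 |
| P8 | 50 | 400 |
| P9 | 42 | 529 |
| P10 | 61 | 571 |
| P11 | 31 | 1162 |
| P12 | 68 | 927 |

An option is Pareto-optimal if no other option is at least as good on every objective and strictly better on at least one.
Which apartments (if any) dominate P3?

P1: walk score 57≥20, size 796≥354 — dominates P3.
P2: walk score 48≥20, size 1433≥354 — dominates P3.
P4: walk score 30≥20, size 770≥354 — dominates P3.
P6: walk score 20≥20, size 980≥354 — dominates P3.
P7: walk score 29≥20, size 1424≥354 — dominates P3.
P8: walk score 50≥20, size 400≥354 — dominates P3.
P9: walk score 42≥20, size 529≥354 — dominates P3.
P10: walk score 61≥20, size 571≥354 — dominates P3.
P11: walk score 31≥20, size 1162≥354 — dominates P3.
P12: walk score 68≥20, size 927≥354 — dominates P3.
Others (P5) are each worse than P3 on at least one objective.

P1, P2, P4, P6, P7, P8, P9, P10, P11, P12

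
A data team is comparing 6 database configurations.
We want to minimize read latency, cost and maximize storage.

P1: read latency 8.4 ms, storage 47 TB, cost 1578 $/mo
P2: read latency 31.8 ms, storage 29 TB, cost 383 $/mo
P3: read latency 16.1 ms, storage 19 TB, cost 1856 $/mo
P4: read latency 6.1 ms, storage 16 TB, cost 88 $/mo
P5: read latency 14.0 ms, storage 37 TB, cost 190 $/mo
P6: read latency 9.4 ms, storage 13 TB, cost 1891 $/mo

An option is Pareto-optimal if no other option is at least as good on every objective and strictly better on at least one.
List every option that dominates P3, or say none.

P1, P5

P1: read latency 8.4≤16.1, storage 47≥19, cost 1578≤1856 — dominates P3.
P5: read latency 14.0≤16.1, storage 37≥19, cost 190≤1856 — dominates P3.
Others (P2, P4, P6) are each worse than P3 on at least one objective.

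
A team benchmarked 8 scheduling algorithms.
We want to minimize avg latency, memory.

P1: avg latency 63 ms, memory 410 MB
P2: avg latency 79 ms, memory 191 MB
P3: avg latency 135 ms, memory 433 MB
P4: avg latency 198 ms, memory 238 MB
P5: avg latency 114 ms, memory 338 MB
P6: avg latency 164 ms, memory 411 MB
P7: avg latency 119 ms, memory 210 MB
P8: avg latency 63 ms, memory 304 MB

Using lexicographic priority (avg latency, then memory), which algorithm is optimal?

P8

First minimize avg latency: best is 63, kept {P1, P8}.
Then minimize memory: best is 304, kept {P8}.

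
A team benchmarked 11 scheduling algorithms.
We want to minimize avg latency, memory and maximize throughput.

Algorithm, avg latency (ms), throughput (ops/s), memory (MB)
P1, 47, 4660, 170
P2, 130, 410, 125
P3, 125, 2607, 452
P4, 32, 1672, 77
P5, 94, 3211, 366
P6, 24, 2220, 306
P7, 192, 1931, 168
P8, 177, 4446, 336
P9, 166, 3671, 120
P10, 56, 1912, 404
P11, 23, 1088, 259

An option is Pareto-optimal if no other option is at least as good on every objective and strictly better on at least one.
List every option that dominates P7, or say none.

P9: avg latency 166≤192, throughput 3671≥1931, memory 120≤168 — dominates P7.
Others (P1, P2, P3, P4, P5, P6, P8, P10, P11) are each worse than P7 on at least one objective.

P9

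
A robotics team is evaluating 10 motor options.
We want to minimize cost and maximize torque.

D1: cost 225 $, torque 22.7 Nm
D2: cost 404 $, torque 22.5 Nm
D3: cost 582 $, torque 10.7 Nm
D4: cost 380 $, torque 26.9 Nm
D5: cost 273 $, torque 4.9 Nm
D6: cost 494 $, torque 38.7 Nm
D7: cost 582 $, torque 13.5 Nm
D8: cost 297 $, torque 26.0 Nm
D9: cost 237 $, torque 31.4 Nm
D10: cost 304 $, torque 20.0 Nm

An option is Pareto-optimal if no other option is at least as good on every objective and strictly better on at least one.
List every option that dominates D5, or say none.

D1, D9

D1: cost 225≤273, torque 22.7≥4.9 — dominates D5.
D9: cost 237≤273, torque 31.4≥4.9 — dominates D5.
Others (D2, D3, D4, D6, D7, D8, D10) are each worse than D5 on at least one objective.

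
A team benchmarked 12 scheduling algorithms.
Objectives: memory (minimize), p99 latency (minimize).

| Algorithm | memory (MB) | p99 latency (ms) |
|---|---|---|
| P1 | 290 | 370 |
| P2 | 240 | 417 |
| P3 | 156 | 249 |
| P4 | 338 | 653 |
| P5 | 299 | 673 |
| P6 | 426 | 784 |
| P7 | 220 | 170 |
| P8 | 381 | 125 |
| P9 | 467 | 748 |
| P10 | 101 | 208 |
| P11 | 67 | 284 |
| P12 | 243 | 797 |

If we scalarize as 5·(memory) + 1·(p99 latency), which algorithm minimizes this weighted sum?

P1: 5·290 + 1·370 = 1820
P2: 5·240 + 1·417 = 1617
P3: 5·156 + 1·249 = 1029
P4: 5·338 + 1·653 = 2343
P5: 5·299 + 1·673 = 2168
P6: 5·426 + 1·784 = 2914
P7: 5·220 + 1·170 = 1270
P8: 5·381 + 1·125 = 2030
P9: 5·467 + 1·748 = 3083
P10: 5·101 + 1·208 = 713
P11: 5·67 + 1·284 = 619
P12: 5·243 + 1·797 = 2012
Lowest: P11 at 619.

P11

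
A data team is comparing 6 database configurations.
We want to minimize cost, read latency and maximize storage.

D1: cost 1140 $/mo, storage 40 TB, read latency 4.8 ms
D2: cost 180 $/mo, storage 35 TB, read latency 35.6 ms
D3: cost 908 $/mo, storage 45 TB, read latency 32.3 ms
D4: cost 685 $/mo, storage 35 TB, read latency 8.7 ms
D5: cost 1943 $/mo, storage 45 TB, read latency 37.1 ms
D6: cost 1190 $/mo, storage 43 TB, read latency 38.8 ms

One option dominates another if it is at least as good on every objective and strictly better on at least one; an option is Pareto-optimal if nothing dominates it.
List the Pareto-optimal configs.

D1: not dominated (best read latency).
D2: not dominated (best cost).
D3: not dominated.
D4: not dominated.
D5: dominated by D3 (cost 908≤1943, storage 45≥45, read latency 32.3≤37.1).
D6: dominated by D3 (cost 908≤1190, storage 45≥43, read latency 32.3≤38.8).

D1, D2, D3, D4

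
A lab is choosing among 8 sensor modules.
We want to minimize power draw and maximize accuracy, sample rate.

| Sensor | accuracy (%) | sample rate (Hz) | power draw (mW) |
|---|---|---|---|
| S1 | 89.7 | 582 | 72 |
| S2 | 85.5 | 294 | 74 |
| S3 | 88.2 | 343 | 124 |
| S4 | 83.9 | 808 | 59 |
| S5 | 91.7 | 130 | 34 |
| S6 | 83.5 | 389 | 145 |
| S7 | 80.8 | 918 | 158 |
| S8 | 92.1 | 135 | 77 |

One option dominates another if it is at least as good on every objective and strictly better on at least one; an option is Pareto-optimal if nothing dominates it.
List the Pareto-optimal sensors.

S1, S4, S5, S7, S8

S1: not dominated.
S2: dominated by S1 (accuracy 89.7≥85.5, sample rate 582≥294, power draw 72≤74).
S3: dominated by S1 (accuracy 89.7≥88.2, sample rate 582≥343, power draw 72≤124).
S4: not dominated.
S5: not dominated (best power draw).
S6: dominated by S1 (accuracy 89.7≥83.5, sample rate 582≥389, power draw 72≤145).
S7: not dominated (best sample rate).
S8: not dominated (best accuracy).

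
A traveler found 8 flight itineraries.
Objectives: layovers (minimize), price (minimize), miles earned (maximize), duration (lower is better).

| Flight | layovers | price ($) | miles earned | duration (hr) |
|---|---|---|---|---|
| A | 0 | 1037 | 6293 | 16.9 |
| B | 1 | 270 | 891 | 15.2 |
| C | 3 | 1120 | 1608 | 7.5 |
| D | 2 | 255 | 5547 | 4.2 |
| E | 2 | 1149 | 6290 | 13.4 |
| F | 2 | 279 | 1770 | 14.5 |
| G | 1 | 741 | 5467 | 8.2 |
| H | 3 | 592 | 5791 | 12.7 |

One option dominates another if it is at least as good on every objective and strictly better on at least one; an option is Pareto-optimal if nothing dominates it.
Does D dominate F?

D vs F: layovers 2≤2, price 255≤279, miles earned 5547≥1770, duration 4.2≤14.5 — D is at least as good on every objective with at least one strict improvement.

Yes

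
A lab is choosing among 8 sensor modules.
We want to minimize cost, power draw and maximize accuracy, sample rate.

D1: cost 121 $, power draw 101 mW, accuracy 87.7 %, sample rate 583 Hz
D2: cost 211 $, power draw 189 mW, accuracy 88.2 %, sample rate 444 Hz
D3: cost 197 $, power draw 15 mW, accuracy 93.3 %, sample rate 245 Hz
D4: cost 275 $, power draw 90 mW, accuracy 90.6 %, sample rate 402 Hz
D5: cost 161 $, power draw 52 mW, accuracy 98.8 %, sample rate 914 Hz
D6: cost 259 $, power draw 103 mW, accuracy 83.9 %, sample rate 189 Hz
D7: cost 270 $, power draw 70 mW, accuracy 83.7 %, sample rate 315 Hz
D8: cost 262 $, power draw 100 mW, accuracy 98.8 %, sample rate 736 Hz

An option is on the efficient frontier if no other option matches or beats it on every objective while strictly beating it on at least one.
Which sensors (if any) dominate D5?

D1: worse on power draw (101 vs 52).
D2: worse on cost (211 vs 161).
D3: worse on cost (197 vs 161).
D4: worse on cost (275 vs 161).
D6: worse on cost (259 vs 161).
D7: worse on cost (270 vs 161).
D8: worse on cost (262 vs 161).
No option dominates D5.

none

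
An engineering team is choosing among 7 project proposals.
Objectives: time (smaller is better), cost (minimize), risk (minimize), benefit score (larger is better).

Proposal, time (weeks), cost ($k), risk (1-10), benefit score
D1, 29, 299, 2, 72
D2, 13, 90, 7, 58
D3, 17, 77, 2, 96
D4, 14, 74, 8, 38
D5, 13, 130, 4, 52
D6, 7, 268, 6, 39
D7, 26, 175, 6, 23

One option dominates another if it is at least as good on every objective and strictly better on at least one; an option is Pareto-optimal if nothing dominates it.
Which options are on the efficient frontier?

D2, D3, D4, D5, D6

D1: dominated by D3 (time 17≤29, cost 77≤299, risk 2≤2, benefit score 96≥72).
D2: not dominated.
D3: not dominated (best benefit score).
D4: not dominated (best cost).
D5: not dominated.
D6: not dominated (best time).
D7: dominated by D3 (time 17≤26, cost 77≤175, risk 2≤6, benefit score 96≥23).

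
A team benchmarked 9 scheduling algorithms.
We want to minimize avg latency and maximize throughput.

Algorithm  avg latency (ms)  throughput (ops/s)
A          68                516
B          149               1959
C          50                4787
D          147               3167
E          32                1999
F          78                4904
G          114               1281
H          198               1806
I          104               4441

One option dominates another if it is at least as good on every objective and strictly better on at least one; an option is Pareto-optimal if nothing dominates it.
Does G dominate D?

G vs D: G is worse on throughput (1281 vs 3167), so it does not dominate D.

No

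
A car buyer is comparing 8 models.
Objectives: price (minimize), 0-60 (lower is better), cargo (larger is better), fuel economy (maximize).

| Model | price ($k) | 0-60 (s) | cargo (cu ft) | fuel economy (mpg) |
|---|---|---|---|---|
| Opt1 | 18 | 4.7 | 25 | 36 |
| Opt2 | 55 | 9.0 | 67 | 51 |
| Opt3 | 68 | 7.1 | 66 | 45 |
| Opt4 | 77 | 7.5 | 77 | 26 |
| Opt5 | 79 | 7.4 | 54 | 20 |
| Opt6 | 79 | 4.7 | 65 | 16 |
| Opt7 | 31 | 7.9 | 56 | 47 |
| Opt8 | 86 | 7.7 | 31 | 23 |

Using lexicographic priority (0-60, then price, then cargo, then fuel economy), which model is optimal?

First minimize 0-60: best is 4.7, kept {Opt1, Opt6}.
Then minimize price: best is 18, kept {Opt1}.

Opt1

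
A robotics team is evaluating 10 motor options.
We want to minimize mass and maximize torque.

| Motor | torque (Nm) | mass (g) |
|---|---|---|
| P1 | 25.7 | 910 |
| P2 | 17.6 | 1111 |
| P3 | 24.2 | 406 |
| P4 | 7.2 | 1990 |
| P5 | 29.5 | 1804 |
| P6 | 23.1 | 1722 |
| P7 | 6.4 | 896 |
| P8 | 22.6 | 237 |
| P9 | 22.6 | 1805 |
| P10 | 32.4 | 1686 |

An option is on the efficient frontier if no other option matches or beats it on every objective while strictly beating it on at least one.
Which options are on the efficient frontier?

P1, P3, P8, P10

P1: not dominated.
P2: dominated by P1 (torque 25.7≥17.6, mass 910≤1111).
P3: not dominated.
P4: dominated by P1 (torque 25.7≥7.2, mass 910≤1990).
P5: dominated by P10 (torque 32.4≥29.5, mass 1686≤1804).
P6: dominated by P1 (torque 25.7≥23.1, mass 910≤1722).
P7: dominated by P3 (torque 24.2≥6.4, mass 406≤896).
P8: not dominated (best mass).
P9: dominated by P1 (torque 25.7≥22.6, mass 910≤1805).
P10: not dominated (best torque).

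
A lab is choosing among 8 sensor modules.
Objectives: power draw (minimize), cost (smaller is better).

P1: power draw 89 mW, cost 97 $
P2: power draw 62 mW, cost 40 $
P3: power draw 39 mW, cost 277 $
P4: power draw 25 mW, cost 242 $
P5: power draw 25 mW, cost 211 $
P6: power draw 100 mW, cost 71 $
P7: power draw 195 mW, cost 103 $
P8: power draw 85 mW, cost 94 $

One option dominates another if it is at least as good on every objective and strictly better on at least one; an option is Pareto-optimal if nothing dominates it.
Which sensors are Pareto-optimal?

P2, P5

P1: dominated by P2 (power draw 62≤89, cost 40≤97).
P2: not dominated (best cost).
P3: dominated by P4 (power draw 25≤39, cost 242≤277).
P4: dominated by P5 (power draw 25≤25, cost 211≤242).
P5: not dominated.
P6: dominated by P2 (power draw 62≤100, cost 40≤71).
P7: dominated by P1 (power draw 89≤195, cost 97≤103).
P8: dominated by P2 (power draw 62≤85, cost 40≤94).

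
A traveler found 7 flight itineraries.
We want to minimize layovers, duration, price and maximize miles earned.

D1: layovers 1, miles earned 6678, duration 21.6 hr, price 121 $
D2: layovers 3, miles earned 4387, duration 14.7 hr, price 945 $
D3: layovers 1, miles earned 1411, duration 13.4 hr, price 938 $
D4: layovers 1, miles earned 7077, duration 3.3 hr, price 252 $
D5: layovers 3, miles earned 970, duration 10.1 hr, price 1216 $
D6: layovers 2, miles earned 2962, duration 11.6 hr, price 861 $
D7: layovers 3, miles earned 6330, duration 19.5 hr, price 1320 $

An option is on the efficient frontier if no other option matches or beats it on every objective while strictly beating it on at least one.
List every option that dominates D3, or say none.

D4

D4: layovers 1≤1, miles earned 7077≥1411, duration 3.3≤13.4, price 252≤938 — dominates D3.
Others (D1, D2, D5, D6, D7) are each worse than D3 on at least one objective.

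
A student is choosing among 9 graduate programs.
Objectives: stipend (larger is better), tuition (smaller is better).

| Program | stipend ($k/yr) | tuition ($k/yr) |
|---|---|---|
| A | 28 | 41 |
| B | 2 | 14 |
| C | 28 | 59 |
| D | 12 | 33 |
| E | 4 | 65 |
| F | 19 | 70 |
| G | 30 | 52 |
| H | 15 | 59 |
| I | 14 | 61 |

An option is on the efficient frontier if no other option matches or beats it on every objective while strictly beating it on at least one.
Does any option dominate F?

A vs F: stipend 28≥19, tuition 41≤70 — A is at least as good on every objective and strictly better on at least one, so A dominates F.

Yes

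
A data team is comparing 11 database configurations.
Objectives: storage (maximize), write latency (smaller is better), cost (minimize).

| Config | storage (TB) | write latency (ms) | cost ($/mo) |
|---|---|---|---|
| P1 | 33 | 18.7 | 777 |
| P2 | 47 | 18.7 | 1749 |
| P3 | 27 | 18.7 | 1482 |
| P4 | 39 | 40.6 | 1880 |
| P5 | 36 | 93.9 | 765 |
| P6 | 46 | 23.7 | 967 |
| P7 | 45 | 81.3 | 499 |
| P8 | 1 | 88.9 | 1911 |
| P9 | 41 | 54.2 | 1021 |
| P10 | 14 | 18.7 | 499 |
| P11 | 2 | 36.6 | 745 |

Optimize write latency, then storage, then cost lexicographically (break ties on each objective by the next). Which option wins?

P2

First minimize write latency: best is 18.7, kept {P1, P2, P3, P10}.
Then maximize storage: best is 47, kept {P2}.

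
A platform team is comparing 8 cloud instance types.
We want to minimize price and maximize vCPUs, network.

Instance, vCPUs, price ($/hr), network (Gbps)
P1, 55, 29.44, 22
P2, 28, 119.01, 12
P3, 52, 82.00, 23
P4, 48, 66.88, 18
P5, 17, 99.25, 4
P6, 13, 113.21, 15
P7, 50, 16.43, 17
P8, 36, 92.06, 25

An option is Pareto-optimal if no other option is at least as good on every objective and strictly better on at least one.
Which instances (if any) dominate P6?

P1: vCPUs 55≥13, price 29.44≤113.21, network 22≥15 — dominates P6.
P3: vCPUs 52≥13, price 82.00≤113.21, network 23≥15 — dominates P6.
P4: vCPUs 48≥13, price 66.88≤113.21, network 18≥15 — dominates P6.
P7: vCPUs 50≥13, price 16.43≤113.21, network 17≥15 — dominates P6.
P8: vCPUs 36≥13, price 92.06≤113.21, network 25≥15 — dominates P6.
Others (P2, P5) are each worse than P6 on at least one objective.

P1, P3, P4, P7, P8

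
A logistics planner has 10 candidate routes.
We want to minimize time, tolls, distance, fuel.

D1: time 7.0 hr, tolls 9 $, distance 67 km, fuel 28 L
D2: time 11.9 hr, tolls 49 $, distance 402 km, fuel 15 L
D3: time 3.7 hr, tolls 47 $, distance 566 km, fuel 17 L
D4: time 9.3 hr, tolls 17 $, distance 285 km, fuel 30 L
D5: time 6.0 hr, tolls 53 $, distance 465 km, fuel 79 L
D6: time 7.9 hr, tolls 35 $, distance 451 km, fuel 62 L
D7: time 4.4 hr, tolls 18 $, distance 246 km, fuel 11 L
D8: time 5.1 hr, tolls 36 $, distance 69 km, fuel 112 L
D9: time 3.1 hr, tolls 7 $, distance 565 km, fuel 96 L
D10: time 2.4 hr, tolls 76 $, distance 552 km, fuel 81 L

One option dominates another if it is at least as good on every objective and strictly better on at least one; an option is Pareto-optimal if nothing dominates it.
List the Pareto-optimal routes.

D1, D3, D7, D8, D9, D10

D1: not dominated (best distance).
D2: dominated by D7 (time 4.4≤11.9, tolls 18≤49, distance 246≤402, fuel 11≤15).
D3: not dominated.
D4: dominated by D1 (time 7.0≤9.3, tolls 9≤17, distance 67≤285, fuel 28≤30).
D5: dominated by D7 (time 4.4≤6.0, tolls 18≤53, distance 246≤465, fuel 11≤79).
D6: dominated by D1 (time 7.0≤7.9, tolls 9≤35, distance 67≤451, fuel 28≤62).
D7: not dominated (best fuel).
D8: not dominated.
D9: not dominated (best tolls).
D10: not dominated (best time).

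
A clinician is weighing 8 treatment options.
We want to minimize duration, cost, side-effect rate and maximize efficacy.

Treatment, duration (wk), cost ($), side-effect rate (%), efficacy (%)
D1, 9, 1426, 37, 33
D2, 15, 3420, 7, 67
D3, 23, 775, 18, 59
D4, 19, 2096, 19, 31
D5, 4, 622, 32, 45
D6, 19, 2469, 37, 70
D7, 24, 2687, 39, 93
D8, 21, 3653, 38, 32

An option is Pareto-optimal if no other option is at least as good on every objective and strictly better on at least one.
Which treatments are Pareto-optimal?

D2, D3, D4, D5, D6, D7

D1: dominated by D5 (duration 4≤9, cost 622≤1426, side-effect rate 32≤37, efficacy 45≥33).
D2: not dominated (best side-effect rate).
D3: not dominated.
D4: not dominated.
D5: not dominated (best duration).
D6: not dominated.
D7: not dominated (best efficacy).
D8: dominated by D1 (duration 9≤21, cost 1426≤3653, side-effect rate 37≤38, efficacy 33≥32).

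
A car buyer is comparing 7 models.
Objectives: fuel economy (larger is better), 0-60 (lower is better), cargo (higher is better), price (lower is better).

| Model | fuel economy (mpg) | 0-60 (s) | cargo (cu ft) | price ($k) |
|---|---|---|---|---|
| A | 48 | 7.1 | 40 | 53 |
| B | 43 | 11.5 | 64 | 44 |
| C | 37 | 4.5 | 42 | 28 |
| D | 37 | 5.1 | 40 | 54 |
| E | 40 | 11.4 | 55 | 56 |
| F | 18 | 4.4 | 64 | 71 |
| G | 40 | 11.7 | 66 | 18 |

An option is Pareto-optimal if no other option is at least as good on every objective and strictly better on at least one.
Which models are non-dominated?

A: not dominated (best fuel economy).
B: not dominated.
C: not dominated.
D: dominated by C (fuel economy 37≥37, 0-60 4.5≤5.1, cargo 42≥40, price 28≤54).
E: not dominated.
F: not dominated (best 0-60).
G: not dominated (best cargo).

A, B, C, E, F, G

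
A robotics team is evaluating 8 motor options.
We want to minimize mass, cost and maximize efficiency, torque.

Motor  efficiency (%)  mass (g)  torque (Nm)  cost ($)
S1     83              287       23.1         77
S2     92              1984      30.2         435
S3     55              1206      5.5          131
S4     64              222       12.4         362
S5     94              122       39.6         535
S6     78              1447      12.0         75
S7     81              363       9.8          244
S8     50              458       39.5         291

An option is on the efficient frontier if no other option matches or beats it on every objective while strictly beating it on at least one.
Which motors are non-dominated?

S1, S2, S4, S5, S6, S8

S1: not dominated.
S2: not dominated.
S3: dominated by S1 (efficiency 83≥55, mass 287≤1206, torque 23.1≥5.5, cost 77≤131).
S4: not dominated.
S5: not dominated (best efficiency).
S6: not dominated (best cost).
S7: dominated by S1 (efficiency 83≥81, mass 287≤363, torque 23.1≥9.8, cost 77≤244).
S8: not dominated.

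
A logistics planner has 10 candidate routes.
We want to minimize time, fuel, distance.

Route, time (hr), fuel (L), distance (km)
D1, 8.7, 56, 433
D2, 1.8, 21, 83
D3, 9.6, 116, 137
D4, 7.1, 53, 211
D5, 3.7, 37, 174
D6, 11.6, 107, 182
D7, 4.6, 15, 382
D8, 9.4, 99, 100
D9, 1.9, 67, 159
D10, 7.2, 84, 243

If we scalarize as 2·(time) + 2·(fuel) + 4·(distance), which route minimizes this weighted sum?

D1: 2·8.7 + 2·56 + 4·433 = 1861.4
D2: 2·1.8 + 2·21 + 4·83 = 377.6
D3: 2·9.6 + 2·116 + 4·137 = 799.2
D4: 2·7.1 + 2·53 + 4·211 = 964.2
D5: 2·3.7 + 2·37 + 4·174 = 777.4
D6: 2·11.6 + 2·107 + 4·182 = 965.2
D7: 2·4.6 + 2·15 + 4·382 = 1567.2
D8: 2·9.4 + 2·99 + 4·100 = 616.8
D9: 2·1.9 + 2·67 + 4·159 = 773.8
D10: 2·7.2 + 2·84 + 4·243 = 1154.4
Lowest: D2 at 377.6.

D2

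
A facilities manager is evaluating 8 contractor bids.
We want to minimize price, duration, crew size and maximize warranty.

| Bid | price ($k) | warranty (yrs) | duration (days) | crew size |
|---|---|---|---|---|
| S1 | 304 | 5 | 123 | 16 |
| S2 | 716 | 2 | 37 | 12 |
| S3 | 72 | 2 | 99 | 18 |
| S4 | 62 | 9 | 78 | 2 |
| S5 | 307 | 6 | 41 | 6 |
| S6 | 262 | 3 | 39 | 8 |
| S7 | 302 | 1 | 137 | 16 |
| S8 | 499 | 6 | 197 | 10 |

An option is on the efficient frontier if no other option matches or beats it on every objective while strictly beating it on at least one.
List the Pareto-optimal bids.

S2, S4, S5, S6

S1: dominated by S4 (price 62≤304, warranty 9≥5, duration 78≤123, crew size 2≤16).
S2: not dominated (best duration).
S3: dominated by S4 (price 62≤72, warranty 9≥2, duration 78≤99, crew size 2≤18).
S4: not dominated (best price).
S5: not dominated.
S6: not dominated.
S7: dominated by S4 (price 62≤302, warranty 9≥1, duration 78≤137, crew size 2≤16).
S8: dominated by S4 (price 62≤499, warranty 9≥6, duration 78≤197, crew size 2≤10).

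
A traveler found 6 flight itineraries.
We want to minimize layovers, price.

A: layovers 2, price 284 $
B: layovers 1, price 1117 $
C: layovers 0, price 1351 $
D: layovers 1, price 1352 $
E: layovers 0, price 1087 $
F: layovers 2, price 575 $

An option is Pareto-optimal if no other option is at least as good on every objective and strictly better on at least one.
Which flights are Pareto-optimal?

A: not dominated (best price).
B: dominated by E (layovers 0≤1, price 1087≤1117).
C: dominated by E (layovers 0≤0, price 1087≤1351).
D: dominated by B (layovers 1≤1, price 1117≤1352).
E: not dominated.
F: dominated by A (layovers 2≤2, price 284≤575).

A, E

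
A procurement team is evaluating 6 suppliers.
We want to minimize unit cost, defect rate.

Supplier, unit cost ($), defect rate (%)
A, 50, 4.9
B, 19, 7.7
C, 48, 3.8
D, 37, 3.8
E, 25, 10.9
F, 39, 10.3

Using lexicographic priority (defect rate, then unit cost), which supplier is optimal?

D

First minimize defect rate: best is 3.8, kept {C, D}.
Then minimize unit cost: best is 37, kept {D}.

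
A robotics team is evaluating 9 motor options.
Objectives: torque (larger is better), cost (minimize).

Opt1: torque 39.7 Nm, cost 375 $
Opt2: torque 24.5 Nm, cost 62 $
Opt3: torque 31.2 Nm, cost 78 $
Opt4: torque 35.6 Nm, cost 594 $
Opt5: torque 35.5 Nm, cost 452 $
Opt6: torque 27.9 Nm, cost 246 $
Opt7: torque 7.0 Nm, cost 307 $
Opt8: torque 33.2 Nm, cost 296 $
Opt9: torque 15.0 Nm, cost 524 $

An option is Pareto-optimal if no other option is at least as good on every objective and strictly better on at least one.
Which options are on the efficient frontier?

Opt1: not dominated (best torque).
Opt2: not dominated (best cost).
Opt3: not dominated.
Opt4: dominated by Opt1 (torque 39.7≥35.6, cost 375≤594).
Opt5: dominated by Opt1 (torque 39.7≥35.5, cost 375≤452).
Opt6: dominated by Opt3 (torque 31.2≥27.9, cost 78≤246).
Opt7: dominated by Opt2 (torque 24.5≥7.0, cost 62≤307).
Opt8: not dominated.
Opt9: dominated by Opt1 (torque 39.7≥15.0, cost 375≤524).

Opt1, Opt2, Opt3, Opt8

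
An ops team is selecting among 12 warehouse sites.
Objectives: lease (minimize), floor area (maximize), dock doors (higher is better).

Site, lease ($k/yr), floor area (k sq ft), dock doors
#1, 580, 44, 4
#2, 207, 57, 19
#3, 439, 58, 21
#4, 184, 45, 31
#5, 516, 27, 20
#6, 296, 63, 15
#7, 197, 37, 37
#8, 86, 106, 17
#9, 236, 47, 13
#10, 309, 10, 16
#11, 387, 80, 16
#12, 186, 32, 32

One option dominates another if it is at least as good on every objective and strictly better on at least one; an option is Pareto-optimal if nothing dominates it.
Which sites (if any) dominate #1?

#2, #3, #4, #6, #8, #9, #11

#2: lease 207≤580, floor area 57≥44, dock doors 19≥4 — dominates #1.
#3: lease 439≤580, floor area 58≥44, dock doors 21≥4 — dominates #1.
#4: lease 184≤580, floor area 45≥44, dock doors 31≥4 — dominates #1.
#6: lease 296≤580, floor area 63≥44, dock doors 15≥4 — dominates #1.
#8: lease 86≤580, floor area 106≥44, dock doors 17≥4 — dominates #1.
#9: lease 236≤580, floor area 47≥44, dock doors 13≥4 — dominates #1.
#11: lease 387≤580, floor area 80≥44, dock doors 16≥4 — dominates #1.
Others (#5, #7, #10, #12) are each worse than #1 on at least one objective.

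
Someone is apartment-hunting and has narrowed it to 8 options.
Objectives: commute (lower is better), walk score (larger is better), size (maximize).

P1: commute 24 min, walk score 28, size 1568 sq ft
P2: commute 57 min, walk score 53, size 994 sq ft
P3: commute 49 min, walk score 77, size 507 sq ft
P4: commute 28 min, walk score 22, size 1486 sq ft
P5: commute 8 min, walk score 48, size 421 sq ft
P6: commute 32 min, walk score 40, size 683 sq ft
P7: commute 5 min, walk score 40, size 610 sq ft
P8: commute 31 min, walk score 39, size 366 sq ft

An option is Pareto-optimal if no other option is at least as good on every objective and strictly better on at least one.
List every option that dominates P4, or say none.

P1

P1: commute 24≤28, walk score 28≥22, size 1568≥1486 — dominates P4.
Others (P2, P3, P5, P6, P7, P8) are each worse than P4 on at least one objective.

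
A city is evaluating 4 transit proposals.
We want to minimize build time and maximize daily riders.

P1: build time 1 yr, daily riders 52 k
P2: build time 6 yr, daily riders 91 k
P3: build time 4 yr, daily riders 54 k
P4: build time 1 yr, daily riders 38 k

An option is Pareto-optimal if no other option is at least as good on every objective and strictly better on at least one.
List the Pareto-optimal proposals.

P1, P2, P3

P1: not dominated.
P2: not dominated (best daily riders).
P3: not dominated.
P4: dominated by P1 (build time 1≤1, daily riders 52≥38).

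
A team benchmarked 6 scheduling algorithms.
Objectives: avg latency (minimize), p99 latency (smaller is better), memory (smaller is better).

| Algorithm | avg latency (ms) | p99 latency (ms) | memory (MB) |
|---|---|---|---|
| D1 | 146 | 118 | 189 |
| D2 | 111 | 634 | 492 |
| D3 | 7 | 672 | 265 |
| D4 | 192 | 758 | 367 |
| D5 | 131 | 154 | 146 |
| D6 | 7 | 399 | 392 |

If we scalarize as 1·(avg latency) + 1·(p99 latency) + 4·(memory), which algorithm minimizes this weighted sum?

D1: 1·146 + 1·118 + 4·189 = 1020
D2: 1·111 + 1·634 + 4·492 = 2713
D3: 1·7 + 1·672 + 4·265 = 1739
D4: 1·192 + 1·758 + 4·367 = 2418
D5: 1·131 + 1·154 + 4·146 = 869
D6: 1·7 + 1·399 + 4·392 = 1974
Lowest: D5 at 869.

D5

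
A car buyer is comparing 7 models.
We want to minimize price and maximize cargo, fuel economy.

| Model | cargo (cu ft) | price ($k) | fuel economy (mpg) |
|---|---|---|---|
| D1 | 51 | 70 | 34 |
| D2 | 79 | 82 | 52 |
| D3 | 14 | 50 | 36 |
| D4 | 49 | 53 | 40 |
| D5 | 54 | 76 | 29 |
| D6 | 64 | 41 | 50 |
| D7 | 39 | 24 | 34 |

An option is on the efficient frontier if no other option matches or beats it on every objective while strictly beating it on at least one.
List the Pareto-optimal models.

D1: dominated by D6 (cargo 64≥51, price 41≤70, fuel economy 50≥34).
D2: not dominated (best cargo).
D3: dominated by D6 (cargo 64≥14, price 41≤50, fuel economy 50≥36).
D4: dominated by D6 (cargo 64≥49, price 41≤53, fuel economy 50≥40).
D5: dominated by D6 (cargo 64≥54, price 41≤76, fuel economy 50≥29).
D6: not dominated.
D7: not dominated (best price).

D2, D6, D7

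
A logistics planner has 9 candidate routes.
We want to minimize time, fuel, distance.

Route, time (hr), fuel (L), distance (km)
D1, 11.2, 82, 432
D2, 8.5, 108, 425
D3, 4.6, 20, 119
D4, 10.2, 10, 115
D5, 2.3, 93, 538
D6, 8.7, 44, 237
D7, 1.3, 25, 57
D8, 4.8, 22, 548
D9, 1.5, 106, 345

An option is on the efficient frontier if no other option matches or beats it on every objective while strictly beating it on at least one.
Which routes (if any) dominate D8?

D3

D3: time 4.6≤4.8, fuel 20≤22, distance 119≤548 — dominates D8.
Others (D1, D2, D4, D5, D6, D7, D9) are each worse than D8 on at least one objective.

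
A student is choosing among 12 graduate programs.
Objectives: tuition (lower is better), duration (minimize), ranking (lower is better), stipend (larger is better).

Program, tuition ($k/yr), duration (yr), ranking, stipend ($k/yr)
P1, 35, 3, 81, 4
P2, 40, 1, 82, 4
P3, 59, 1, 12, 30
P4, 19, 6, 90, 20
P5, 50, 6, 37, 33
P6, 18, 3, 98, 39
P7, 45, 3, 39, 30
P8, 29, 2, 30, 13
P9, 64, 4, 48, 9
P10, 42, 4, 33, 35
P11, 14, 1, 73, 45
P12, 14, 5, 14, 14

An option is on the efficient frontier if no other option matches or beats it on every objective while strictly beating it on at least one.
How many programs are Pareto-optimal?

P1: dominated by P8 (tuition 29≤35, duration 2≤3, ranking 30≤81, stipend 13≥4).
P2: dominated by P11 (tuition 14≤40, duration 1≤1, ranking 73≤82, stipend 45≥4).
P3: not dominated (best ranking).
P4: dominated by P11 (tuition 14≤19, duration 1≤6, ranking 73≤90, stipend 45≥20).
P5: dominated by P10 (tuition 42≤50, duration 4≤6, ranking 33≤37, stipend 35≥33).
P6: dominated by P11 (tuition 14≤18, duration 1≤3, ranking 73≤98, stipend 45≥39).
P7: not dominated.
P8: not dominated.
P9: dominated by P3 (tuition 59≤64, duration 1≤4, ranking 12≤48, stipend 30≥9).
P10: not dominated.
P11: not dominated (best stipend).
P12: not dominated.
Pareto-optimal: P3, P7, P8, P10, P11, P12 → 6.

6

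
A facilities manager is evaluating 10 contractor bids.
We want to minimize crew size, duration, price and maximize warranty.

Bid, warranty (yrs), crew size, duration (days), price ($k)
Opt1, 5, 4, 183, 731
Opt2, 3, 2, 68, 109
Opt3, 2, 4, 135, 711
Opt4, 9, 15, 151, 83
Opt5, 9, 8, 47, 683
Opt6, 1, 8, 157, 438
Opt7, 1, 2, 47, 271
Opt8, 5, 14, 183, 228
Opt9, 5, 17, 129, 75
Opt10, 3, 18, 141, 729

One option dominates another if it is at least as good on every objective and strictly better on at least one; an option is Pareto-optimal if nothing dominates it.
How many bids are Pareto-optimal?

7

Opt1: not dominated.
Opt2: not dominated.
Opt3: dominated by Opt2 (warranty 3≥2, crew size 2≤4, duration 68≤135, price 109≤711).
Opt4: not dominated.
Opt5: not dominated.
Opt6: dominated by Opt2 (warranty 3≥1, crew size 2≤8, duration 68≤157, price 109≤438).
Opt7: not dominated.
Opt8: not dominated.
Opt9: not dominated (best price).
Opt10: dominated by Opt2 (warranty 3≥3, crew size 2≤18, duration 68≤141, price 109≤729).
Pareto-optimal: Opt1, Opt2, Opt4, Opt5, Opt7, Opt8, Opt9 → 7.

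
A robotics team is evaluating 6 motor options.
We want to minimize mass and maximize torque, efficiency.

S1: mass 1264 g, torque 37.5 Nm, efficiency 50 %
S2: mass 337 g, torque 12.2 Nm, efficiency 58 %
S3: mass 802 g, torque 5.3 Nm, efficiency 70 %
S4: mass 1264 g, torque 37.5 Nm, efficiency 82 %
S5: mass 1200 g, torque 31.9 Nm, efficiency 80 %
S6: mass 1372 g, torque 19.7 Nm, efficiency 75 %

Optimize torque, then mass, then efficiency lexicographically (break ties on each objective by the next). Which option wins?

S4

First maximize torque: best is 37.5, kept {S1, S4}.
Then minimize mass: best is 1264, kept {S1, S4}.
Then maximize efficiency: best is 82, kept {S4}.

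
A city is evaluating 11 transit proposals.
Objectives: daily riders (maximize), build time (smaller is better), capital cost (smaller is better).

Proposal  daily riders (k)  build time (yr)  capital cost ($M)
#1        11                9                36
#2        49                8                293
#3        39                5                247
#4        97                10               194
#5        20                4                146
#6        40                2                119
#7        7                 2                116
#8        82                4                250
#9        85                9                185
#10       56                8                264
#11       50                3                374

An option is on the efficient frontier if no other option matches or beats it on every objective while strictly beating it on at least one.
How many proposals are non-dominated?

#1: not dominated (best capital cost).
#2: dominated by #8 (daily riders 82≥49, build time 4≤8, capital cost 250≤293).
#3: dominated by #6 (daily riders 40≥39, build time 2≤5, capital cost 119≤247).
#4: not dominated (best daily riders).
#5: dominated by #6 (daily riders 40≥20, build time 2≤4, capital cost 119≤146).
#6: not dominated.
#7: not dominated.
#8: not dominated.
#9: not dominated.
#10: dominated by #8 (daily riders 82≥56, build time 4≤8, capital cost 250≤264).
#11: not dominated.
Pareto-optimal: #1, #4, #6, #7, #8, #9, #11 → 7.

7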